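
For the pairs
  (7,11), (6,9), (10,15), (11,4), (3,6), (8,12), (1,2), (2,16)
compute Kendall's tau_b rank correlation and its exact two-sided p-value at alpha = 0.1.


Step 1: Enumerate the 28 unordered pairs (i,j) with i<j and classify each by sign(x_j-x_i) * sign(y_j-y_i).
  (1,2):dx=-1,dy=-2->C; (1,3):dx=+3,dy=+4->C; (1,4):dx=+4,dy=-7->D; (1,5):dx=-4,dy=-5->C
  (1,6):dx=+1,dy=+1->C; (1,7):dx=-6,dy=-9->C; (1,8):dx=-5,dy=+5->D; (2,3):dx=+4,dy=+6->C
  (2,4):dx=+5,dy=-5->D; (2,5):dx=-3,dy=-3->C; (2,6):dx=+2,dy=+3->C; (2,7):dx=-5,dy=-7->C
  (2,8):dx=-4,dy=+7->D; (3,4):dx=+1,dy=-11->D; (3,5):dx=-7,dy=-9->C; (3,6):dx=-2,dy=-3->C
  (3,7):dx=-9,dy=-13->C; (3,8):dx=-8,dy=+1->D; (4,5):dx=-8,dy=+2->D; (4,6):dx=-3,dy=+8->D
  (4,7):dx=-10,dy=-2->C; (4,8):dx=-9,dy=+12->D; (5,6):dx=+5,dy=+6->C; (5,7):dx=-2,dy=-4->C
  (5,8):dx=-1,dy=+10->D; (6,7):dx=-7,dy=-10->C; (6,8):dx=-6,dy=+4->D; (7,8):dx=+1,dy=+14->C
Step 2: C = 17, D = 11, total pairs = 28.
Step 3: tau = (C - D)/(n(n-1)/2) = (17 - 11)/28 = 0.214286.
Step 4: Exact two-sided p-value (enumerate n! = 40320 permutations of y under H0): p = 0.548413.
Step 5: alpha = 0.1. fail to reject H0.

tau_b = 0.2143 (C=17, D=11), p = 0.548413, fail to reject H0.


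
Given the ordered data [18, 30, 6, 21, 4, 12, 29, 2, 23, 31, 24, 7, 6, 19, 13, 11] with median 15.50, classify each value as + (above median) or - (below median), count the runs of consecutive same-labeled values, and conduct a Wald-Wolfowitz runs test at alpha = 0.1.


Step 1: Compute median = 15.50; label A = above, B = below.
Labels in order: AABABBABAAABBABB  (n_A = 8, n_B = 8)
Step 2: Count runs R = 10.
Step 3: Under H0 (random ordering), E[R] = 2*n_A*n_B/(n_A+n_B) + 1 = 2*8*8/16 + 1 = 9.0000.
        Var[R] = 2*n_A*n_B*(2*n_A*n_B - n_A - n_B) / ((n_A+n_B)^2 * (n_A+n_B-1)) = 14336/3840 = 3.7333.
        SD[R] = 1.9322.
Step 4: Continuity-corrected z = (R - 0.5 - E[R]) / SD[R] = (10 - 0.5 - 9.0000) / 1.9322 = 0.2588.
Step 5: Two-sided p-value via normal approximation = 2*(1 - Phi(|z|)) = 0.795809.
Step 6: alpha = 0.1. fail to reject H0.

R = 10, z = 0.2588, p = 0.795809, fail to reject H0.


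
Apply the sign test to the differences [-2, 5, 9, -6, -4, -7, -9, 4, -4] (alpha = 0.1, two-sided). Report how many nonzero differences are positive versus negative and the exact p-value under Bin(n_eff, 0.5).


Step 1: Discard zero differences. Original n = 9; n_eff = number of nonzero differences = 9.
Nonzero differences (with sign): -2, +5, +9, -6, -4, -7, -9, +4, -4
Step 2: Count signs: positive = 3, negative = 6.
Step 3: Under H0: P(positive) = 0.5, so the number of positives S ~ Bin(9, 0.5).
Step 4: Two-sided exact p-value = sum of Bin(9,0.5) probabilities at or below the observed probability = 0.507812.
Step 5: alpha = 0.1. fail to reject H0.

n_eff = 9, pos = 3, neg = 6, p = 0.507812, fail to reject H0.


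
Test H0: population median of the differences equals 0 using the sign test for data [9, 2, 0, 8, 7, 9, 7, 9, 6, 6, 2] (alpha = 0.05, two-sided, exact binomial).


Step 1: Discard zero differences. Original n = 11; n_eff = number of nonzero differences = 10.
Nonzero differences (with sign): +9, +2, +8, +7, +9, +7, +9, +6, +6, +2
Step 2: Count signs: positive = 10, negative = 0.
Step 3: Under H0: P(positive) = 0.5, so the number of positives S ~ Bin(10, 0.5).
Step 4: Two-sided exact p-value = sum of Bin(10,0.5) probabilities at or below the observed probability = 0.001953.
Step 5: alpha = 0.05. reject H0.

n_eff = 10, pos = 10, neg = 0, p = 0.001953, reject H0.


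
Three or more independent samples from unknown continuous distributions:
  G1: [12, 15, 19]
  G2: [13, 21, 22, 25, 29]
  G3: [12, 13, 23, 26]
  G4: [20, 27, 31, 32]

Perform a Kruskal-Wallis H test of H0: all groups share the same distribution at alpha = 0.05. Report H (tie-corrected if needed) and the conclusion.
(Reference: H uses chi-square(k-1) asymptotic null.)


Step 1: Combine all N = 16 observations and assign midranks.
sorted (value, group, rank): (12,G1,1.5), (12,G3,1.5), (13,G2,3.5), (13,G3,3.5), (15,G1,5), (19,G1,6), (20,G4,7), (21,G2,8), (22,G2,9), (23,G3,10), (25,G2,11), (26,G3,12), (27,G4,13), (29,G2,14), (31,G4,15), (32,G4,16)
Step 2: Sum ranks within each group.
R_1 = 12.5 (n_1 = 3)
R_2 = 45.5 (n_2 = 5)
R_3 = 27 (n_3 = 4)
R_4 = 51 (n_4 = 4)
Step 3: H = 12/(N(N+1)) * sum(R_i^2/n_i) - 3(N+1)
     = 12/(16*17) * (12.5^2/3 + 45.5^2/5 + 27^2/4 + 51^2/4) - 3*17
     = 0.044118 * 1298.63 - 51
     = 6.292647.
Step 4: Ties present; correction factor C = 1 - 12/(16^3 - 16) = 0.997059. Corrected H = 6.292647 / 0.997059 = 6.311209.
Step 5: Under H0, H ~ chi^2(3); p-value = 0.097413.
Step 6: alpha = 0.05. fail to reject H0.

H = 6.3112, df = 3, p = 0.097413, fail to reject H0.


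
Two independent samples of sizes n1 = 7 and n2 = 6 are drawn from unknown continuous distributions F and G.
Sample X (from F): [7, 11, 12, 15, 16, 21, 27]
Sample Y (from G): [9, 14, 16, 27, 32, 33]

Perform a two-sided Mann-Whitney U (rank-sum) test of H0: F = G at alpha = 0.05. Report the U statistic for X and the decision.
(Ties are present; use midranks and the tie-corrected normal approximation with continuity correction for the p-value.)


Step 1: Combine and sort all 13 observations; assign midranks.
sorted (value, group): (7,X), (9,Y), (11,X), (12,X), (14,Y), (15,X), (16,X), (16,Y), (21,X), (27,X), (27,Y), (32,Y), (33,Y)
ranks: 7->1, 9->2, 11->3, 12->4, 14->5, 15->6, 16->7.5, 16->7.5, 21->9, 27->10.5, 27->10.5, 32->12, 33->13
Step 2: Rank sum for X: R1 = 1 + 3 + 4 + 6 + 7.5 + 9 + 10.5 = 41.
Step 3: U_X = R1 - n1(n1+1)/2 = 41 - 7*8/2 = 41 - 28 = 13.
       U_Y = n1*n2 - U_X = 42 - 13 = 29.
Step 4: Ties are present, so use the tie-corrected normal approximation (with continuity correction) for the p-value.
Step 5: p-value = 0.282651; compare to alpha = 0.05. fail to reject H0.

U_X = 13, p = 0.282651, fail to reject H0 at alpha = 0.05.


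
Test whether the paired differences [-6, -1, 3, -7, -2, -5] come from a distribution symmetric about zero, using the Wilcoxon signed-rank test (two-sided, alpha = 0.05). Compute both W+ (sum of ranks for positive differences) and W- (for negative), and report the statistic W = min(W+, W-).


Step 1: Drop any zero differences (none here) and take |d_i|.
|d| = [6, 1, 3, 7, 2, 5]
Step 2: Midrank |d_i| (ties get averaged ranks).
ranks: |6|->5, |1|->1, |3|->3, |7|->6, |2|->2, |5|->4
Step 3: Attach original signs; sum ranks with positive sign and with negative sign.
W+ = 3 = 3
W- = 5 + 1 + 6 + 2 + 4 = 18
(Check: W+ + W- = 21 should equal n(n+1)/2 = 21.)
Step 4: Test statistic W = min(W+, W-) = 3.
Step 5: No ties, so the exact null distribution over the 2^6 = 64 sign assignments gives the two-sided p-value = 0.156250.
Step 6: alpha = 0.05. fail to reject H0.

W+ = 3, W- = 18, W = min = 3, p = 0.156250, fail to reject H0.


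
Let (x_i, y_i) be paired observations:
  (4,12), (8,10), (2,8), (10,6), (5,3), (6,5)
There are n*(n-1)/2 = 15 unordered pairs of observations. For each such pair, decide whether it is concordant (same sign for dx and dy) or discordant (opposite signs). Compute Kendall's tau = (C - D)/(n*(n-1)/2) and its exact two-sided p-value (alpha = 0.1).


Step 1: Enumerate the 15 unordered pairs (i,j) with i<j and classify each by sign(x_j-x_i) * sign(y_j-y_i).
  (1,2):dx=+4,dy=-2->D; (1,3):dx=-2,dy=-4->C; (1,4):dx=+6,dy=-6->D; (1,5):dx=+1,dy=-9->D
  (1,6):dx=+2,dy=-7->D; (2,3):dx=-6,dy=-2->C; (2,4):dx=+2,dy=-4->D; (2,5):dx=-3,dy=-7->C
  (2,6):dx=-2,dy=-5->C; (3,4):dx=+8,dy=-2->D; (3,5):dx=+3,dy=-5->D; (3,6):dx=+4,dy=-3->D
  (4,5):dx=-5,dy=-3->C; (4,6):dx=-4,dy=-1->C; (5,6):dx=+1,dy=+2->C
Step 2: C = 7, D = 8, total pairs = 15.
Step 3: tau = (C - D)/(n(n-1)/2) = (7 - 8)/15 = -0.066667.
Step 4: Exact two-sided p-value (enumerate n! = 720 permutations of y under H0): p = 1.000000.
Step 5: alpha = 0.1. fail to reject H0.

tau_b = -0.0667 (C=7, D=8), p = 1.000000, fail to reject H0.


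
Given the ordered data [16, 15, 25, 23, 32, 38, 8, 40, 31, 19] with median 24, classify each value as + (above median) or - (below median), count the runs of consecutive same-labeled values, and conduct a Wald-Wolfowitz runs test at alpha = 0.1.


Step 1: Compute median = 24; label A = above, B = below.
Labels in order: BBABAABAAB  (n_A = 5, n_B = 5)
Step 2: Count runs R = 7.
Step 3: Under H0 (random ordering), E[R] = 2*n_A*n_B/(n_A+n_B) + 1 = 2*5*5/10 + 1 = 6.0000.
        Var[R] = 2*n_A*n_B*(2*n_A*n_B - n_A - n_B) / ((n_A+n_B)^2 * (n_A+n_B-1)) = 2000/900 = 2.2222.
        SD[R] = 1.4907.
Step 4: Continuity-corrected z = (R - 0.5 - E[R]) / SD[R] = (7 - 0.5 - 6.0000) / 1.4907 = 0.3354.
Step 5: Two-sided p-value via normal approximation = 2*(1 - Phi(|z|)) = 0.737316.
Step 6: alpha = 0.1. fail to reject H0.

R = 7, z = 0.3354, p = 0.737316, fail to reject H0.


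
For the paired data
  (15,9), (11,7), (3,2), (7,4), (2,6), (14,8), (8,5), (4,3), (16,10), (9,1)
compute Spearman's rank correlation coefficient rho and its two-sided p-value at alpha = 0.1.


Step 1: Rank x and y separately (midranks; no ties here).
rank(x): 15->9, 11->7, 3->2, 7->4, 2->1, 14->8, 8->5, 4->3, 16->10, 9->6
rank(y): 9->9, 7->7, 2->2, 4->4, 6->6, 8->8, 5->5, 3->3, 10->10, 1->1
Step 2: d_i = R_x(i) - R_y(i); compute d_i^2.
  (9-9)^2=0, (7-7)^2=0, (2-2)^2=0, (4-4)^2=0, (1-6)^2=25, (8-8)^2=0, (5-5)^2=0, (3-3)^2=0, (10-10)^2=0, (6-1)^2=25
sum(d^2) = 50.
Step 3: rho = 1 - 6*50 / (10*(10^2 - 1)) = 1 - 300/990 = 0.696970.
Step 4: Under H0, t = rho * sqrt((n-2)/(1-rho^2)) = 2.7490 ~ t(8).
Step 5: Two-sided p-value from the t-distribution with 8 df = 0.025097.
Step 6: alpha = 0.1. reject H0.

rho = 0.6970, p = 0.025097, reject H0 at alpha = 0.1.


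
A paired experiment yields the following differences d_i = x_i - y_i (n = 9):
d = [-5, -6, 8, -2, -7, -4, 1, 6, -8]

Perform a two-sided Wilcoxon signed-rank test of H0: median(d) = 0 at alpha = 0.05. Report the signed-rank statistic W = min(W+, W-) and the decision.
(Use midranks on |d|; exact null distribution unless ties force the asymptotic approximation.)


Step 1: Drop any zero differences (none here) and take |d_i|.
|d| = [5, 6, 8, 2, 7, 4, 1, 6, 8]
Step 2: Midrank |d_i| (ties get averaged ranks).
ranks: |5|->4, |6|->5.5, |8|->8.5, |2|->2, |7|->7, |4|->3, |1|->1, |6|->5.5, |8|->8.5
Step 3: Attach original signs; sum ranks with positive sign and with negative sign.
W+ = 8.5 + 1 + 5.5 = 15
W- = 4 + 5.5 + 2 + 7 + 3 + 8.5 = 30
(Check: W+ + W- = 45 should equal n(n+1)/2 = 45.)
Step 4: Test statistic W = min(W+, W-) = 15.
Step 5: Ties in |d|, so use the tie-corrected normal approximation.
        E[W] = n(n+1)/4 = 9*10/4 = 22.5.
        Tie groups: |d|=6 (t=2), |d|=8 (t=2); sum(t^3 - t) = 12.
        Var[W] = n(n+1)(2n+1)/24 - sum(t^3-t)/48 = 1710/24 - 12/48 = 71.
        z = (W - E[W]) / sqrt(Var[W]) = (15 - 22.5) / 8.4261 = -0.8901.
        Two-sided p = 2*Phi(z) = 0.373420.
Step 6: alpha = 0.05. fail to reject H0.

W+ = 15, W- = 30, W = min = 15, p = 0.373420, fail to reject H0.


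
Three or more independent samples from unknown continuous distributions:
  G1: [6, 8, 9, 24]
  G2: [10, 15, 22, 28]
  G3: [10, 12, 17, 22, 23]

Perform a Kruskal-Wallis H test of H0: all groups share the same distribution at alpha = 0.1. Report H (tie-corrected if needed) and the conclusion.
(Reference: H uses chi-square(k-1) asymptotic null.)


Step 1: Combine all N = 13 observations and assign midranks.
sorted (value, group, rank): (6,G1,1), (8,G1,2), (9,G1,3), (10,G2,4.5), (10,G3,4.5), (12,G3,6), (15,G2,7), (17,G3,8), (22,G2,9.5), (22,G3,9.5), (23,G3,11), (24,G1,12), (28,G2,13)
Step 2: Sum ranks within each group.
R_1 = 18 (n_1 = 4)
R_2 = 34 (n_2 = 4)
R_3 = 39 (n_3 = 5)
Step 3: H = 12/(N(N+1)) * sum(R_i^2/n_i) - 3(N+1)
     = 12/(13*14) * (18^2/4 + 34^2/4 + 39^2/5) - 3*14
     = 0.065934 * 674.2 - 42
     = 2.452747.
Step 4: Ties present; correction factor C = 1 - 12/(13^3 - 13) = 0.994505. Corrected H = 2.452747 / 0.994505 = 2.466298.
Step 5: Under H0, H ~ chi^2(2); p-value = 0.291374.
Step 6: alpha = 0.1. fail to reject H0.

H = 2.4663, df = 2, p = 0.291374, fail to reject H0.


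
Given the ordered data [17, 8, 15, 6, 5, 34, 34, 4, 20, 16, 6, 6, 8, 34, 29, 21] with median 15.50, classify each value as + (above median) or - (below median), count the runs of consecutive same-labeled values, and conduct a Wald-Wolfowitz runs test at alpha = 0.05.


Step 1: Compute median = 15.50; label A = above, B = below.
Labels in order: ABBBBAABAABBBAAA  (n_A = 8, n_B = 8)
Step 2: Count runs R = 7.
Step 3: Under H0 (random ordering), E[R] = 2*n_A*n_B/(n_A+n_B) + 1 = 2*8*8/16 + 1 = 9.0000.
        Var[R] = 2*n_A*n_B*(2*n_A*n_B - n_A - n_B) / ((n_A+n_B)^2 * (n_A+n_B-1)) = 14336/3840 = 3.7333.
        SD[R] = 1.9322.
Step 4: Continuity-corrected z = (R + 0.5 - E[R]) / SD[R] = (7 + 0.5 - 9.0000) / 1.9322 = -0.7763.
Step 5: Two-sided p-value via normal approximation = 2*(1 - Phi(|z|)) = 0.437558.
Step 6: alpha = 0.05. fail to reject H0.

R = 7, z = -0.7763, p = 0.437558, fail to reject H0.


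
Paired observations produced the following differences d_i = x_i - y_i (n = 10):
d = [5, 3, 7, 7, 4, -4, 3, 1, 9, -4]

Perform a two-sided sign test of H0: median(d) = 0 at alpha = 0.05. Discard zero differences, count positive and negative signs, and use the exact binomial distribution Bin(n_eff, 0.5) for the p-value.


Step 1: Discard zero differences. Original n = 10; n_eff = number of nonzero differences = 10.
Nonzero differences (with sign): +5, +3, +7, +7, +4, -4, +3, +1, +9, -4
Step 2: Count signs: positive = 8, negative = 2.
Step 3: Under H0: P(positive) = 0.5, so the number of positives S ~ Bin(10, 0.5).
Step 4: Two-sided exact p-value = sum of Bin(10,0.5) probabilities at or below the observed probability = 0.109375.
Step 5: alpha = 0.05. fail to reject H0.

n_eff = 10, pos = 8, neg = 2, p = 0.109375, fail to reject H0.


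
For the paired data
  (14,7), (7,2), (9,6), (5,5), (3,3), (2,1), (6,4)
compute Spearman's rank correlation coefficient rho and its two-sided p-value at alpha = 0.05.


Step 1: Rank x and y separately (midranks; no ties here).
rank(x): 14->7, 7->5, 9->6, 5->3, 3->2, 2->1, 6->4
rank(y): 7->7, 2->2, 6->6, 5->5, 3->3, 1->1, 4->4
Step 2: d_i = R_x(i) - R_y(i); compute d_i^2.
  (7-7)^2=0, (5-2)^2=9, (6-6)^2=0, (3-5)^2=4, (2-3)^2=1, (1-1)^2=0, (4-4)^2=0
sum(d^2) = 14.
Step 3: rho = 1 - 6*14 / (7*(7^2 - 1)) = 1 - 84/336 = 0.750000.
Step 4: Under H0, t = rho * sqrt((n-2)/(1-rho^2)) = 2.5355 ~ t(5).
Step 5: Two-sided p-value from the t-distribution with 5 df = 0.052181.
Step 6: alpha = 0.05. fail to reject H0.

rho = 0.7500, p = 0.052181, fail to reject H0 at alpha = 0.05.


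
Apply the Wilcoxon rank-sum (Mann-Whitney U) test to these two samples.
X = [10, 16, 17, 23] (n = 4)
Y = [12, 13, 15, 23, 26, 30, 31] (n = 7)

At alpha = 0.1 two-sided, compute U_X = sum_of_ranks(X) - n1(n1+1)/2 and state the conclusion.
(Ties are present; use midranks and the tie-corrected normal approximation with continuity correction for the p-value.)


Step 1: Combine and sort all 11 observations; assign midranks.
sorted (value, group): (10,X), (12,Y), (13,Y), (15,Y), (16,X), (17,X), (23,X), (23,Y), (26,Y), (30,Y), (31,Y)
ranks: 10->1, 12->2, 13->3, 15->4, 16->5, 17->6, 23->7.5, 23->7.5, 26->9, 30->10, 31->11
Step 2: Rank sum for X: R1 = 1 + 5 + 6 + 7.5 = 19.5.
Step 3: U_X = R1 - n1(n1+1)/2 = 19.5 - 4*5/2 = 19.5 - 10 = 9.5.
       U_Y = n1*n2 - U_X = 28 - 9.5 = 18.5.
Step 4: Ties are present, so use the tie-corrected normal approximation (with continuity correction) for the p-value.
Step 5: p-value = 0.448659; compare to alpha = 0.1. fail to reject H0.

U_X = 9.5, p = 0.448659, fail to reject H0 at alpha = 0.1.


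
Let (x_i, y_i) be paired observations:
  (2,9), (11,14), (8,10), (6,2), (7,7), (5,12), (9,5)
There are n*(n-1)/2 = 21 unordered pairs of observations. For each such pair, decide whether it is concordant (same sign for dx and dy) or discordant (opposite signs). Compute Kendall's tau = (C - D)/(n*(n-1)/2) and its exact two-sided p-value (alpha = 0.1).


Step 1: Enumerate the 21 unordered pairs (i,j) with i<j and classify each by sign(x_j-x_i) * sign(y_j-y_i).
  (1,2):dx=+9,dy=+5->C; (1,3):dx=+6,dy=+1->C; (1,4):dx=+4,dy=-7->D; (1,5):dx=+5,dy=-2->D
  (1,6):dx=+3,dy=+3->C; (1,7):dx=+7,dy=-4->D; (2,3):dx=-3,dy=-4->C; (2,4):dx=-5,dy=-12->C
  (2,5):dx=-4,dy=-7->C; (2,6):dx=-6,dy=-2->C; (2,7):dx=-2,dy=-9->C; (3,4):dx=-2,dy=-8->C
  (3,5):dx=-1,dy=-3->C; (3,6):dx=-3,dy=+2->D; (3,7):dx=+1,dy=-5->D; (4,5):dx=+1,dy=+5->C
  (4,6):dx=-1,dy=+10->D; (4,7):dx=+3,dy=+3->C; (5,6):dx=-2,dy=+5->D; (5,7):dx=+2,dy=-2->D
  (6,7):dx=+4,dy=-7->D
Step 2: C = 12, D = 9, total pairs = 21.
Step 3: tau = (C - D)/(n(n-1)/2) = (12 - 9)/21 = 0.142857.
Step 4: Exact two-sided p-value (enumerate n! = 5040 permutations of y under H0): p = 0.772619.
Step 5: alpha = 0.1. fail to reject H0.

tau_b = 0.1429 (C=12, D=9), p = 0.772619, fail to reject H0.


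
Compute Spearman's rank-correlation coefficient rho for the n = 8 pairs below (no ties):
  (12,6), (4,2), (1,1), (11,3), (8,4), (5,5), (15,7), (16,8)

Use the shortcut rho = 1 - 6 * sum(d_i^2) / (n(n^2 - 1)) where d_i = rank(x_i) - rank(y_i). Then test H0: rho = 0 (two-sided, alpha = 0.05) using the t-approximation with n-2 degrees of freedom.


Step 1: Rank x and y separately (midranks; no ties here).
rank(x): 12->6, 4->2, 1->1, 11->5, 8->4, 5->3, 15->7, 16->8
rank(y): 6->6, 2->2, 1->1, 3->3, 4->4, 5->5, 7->7, 8->8
Step 2: d_i = R_x(i) - R_y(i); compute d_i^2.
  (6-6)^2=0, (2-2)^2=0, (1-1)^2=0, (5-3)^2=4, (4-4)^2=0, (3-5)^2=4, (7-7)^2=0, (8-8)^2=0
sum(d^2) = 8.
Step 3: rho = 1 - 6*8 / (8*(8^2 - 1)) = 1 - 48/504 = 0.904762.
Step 4: Under H0, t = rho * sqrt((n-2)/(1-rho^2)) = 5.2034 ~ t(6).
Step 5: Two-sided p-value from the t-distribution with 6 df = 0.002008.
Step 6: alpha = 0.05. reject H0.

rho = 0.9048, p = 0.002008, reject H0 at alpha = 0.05.


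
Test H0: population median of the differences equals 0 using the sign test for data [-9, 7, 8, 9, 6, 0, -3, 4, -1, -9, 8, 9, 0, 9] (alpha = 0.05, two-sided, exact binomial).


Step 1: Discard zero differences. Original n = 14; n_eff = number of nonzero differences = 12.
Nonzero differences (with sign): -9, +7, +8, +9, +6, -3, +4, -1, -9, +8, +9, +9
Step 2: Count signs: positive = 8, negative = 4.
Step 3: Under H0: P(positive) = 0.5, so the number of positives S ~ Bin(12, 0.5).
Step 4: Two-sided exact p-value = sum of Bin(12,0.5) probabilities at or below the observed probability = 0.387695.
Step 5: alpha = 0.05. fail to reject H0.

n_eff = 12, pos = 8, neg = 4, p = 0.387695, fail to reject H0.


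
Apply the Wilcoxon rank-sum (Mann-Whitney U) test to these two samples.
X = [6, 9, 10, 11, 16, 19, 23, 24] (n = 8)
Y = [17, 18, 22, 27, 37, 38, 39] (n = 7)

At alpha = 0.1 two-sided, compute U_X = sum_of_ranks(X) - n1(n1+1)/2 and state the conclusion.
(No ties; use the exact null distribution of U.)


Step 1: Combine and sort all 15 observations; assign midranks.
sorted (value, group): (6,X), (9,X), (10,X), (11,X), (16,X), (17,Y), (18,Y), (19,X), (22,Y), (23,X), (24,X), (27,Y), (37,Y), (38,Y), (39,Y)
ranks: 6->1, 9->2, 10->3, 11->4, 16->5, 17->6, 18->7, 19->8, 22->9, 23->10, 24->11, 27->12, 37->13, 38->14, 39->15
Step 2: Rank sum for X: R1 = 1 + 2 + 3 + 4 + 5 + 8 + 10 + 11 = 44.
Step 3: U_X = R1 - n1(n1+1)/2 = 44 - 8*9/2 = 44 - 36 = 8.
       U_Y = n1*n2 - U_X = 56 - 8 = 48.
Step 4: No ties, so the exact null distribution of U (based on enumerating the C(15,8) = 6435 equally likely rank assignments) gives the two-sided p-value.
Step 5: p-value = 0.020513; compare to alpha = 0.1. reject H0.

U_X = 8, p = 0.020513, reject H0 at alpha = 0.1.


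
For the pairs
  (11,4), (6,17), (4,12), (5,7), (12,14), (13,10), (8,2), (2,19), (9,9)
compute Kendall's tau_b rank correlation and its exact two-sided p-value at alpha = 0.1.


Step 1: Enumerate the 36 unordered pairs (i,j) with i<j and classify each by sign(x_j-x_i) * sign(y_j-y_i).
  (1,2):dx=-5,dy=+13->D; (1,3):dx=-7,dy=+8->D; (1,4):dx=-6,dy=+3->D; (1,5):dx=+1,dy=+10->C
  (1,6):dx=+2,dy=+6->C; (1,7):dx=-3,dy=-2->C; (1,8):dx=-9,dy=+15->D; (1,9):dx=-2,dy=+5->D
  (2,3):dx=-2,dy=-5->C; (2,4):dx=-1,dy=-10->C; (2,5):dx=+6,dy=-3->D; (2,6):dx=+7,dy=-7->D
  (2,7):dx=+2,dy=-15->D; (2,8):dx=-4,dy=+2->D; (2,9):dx=+3,dy=-8->D; (3,4):dx=+1,dy=-5->D
  (3,5):dx=+8,dy=+2->C; (3,6):dx=+9,dy=-2->D; (3,7):dx=+4,dy=-10->D; (3,8):dx=-2,dy=+7->D
  (3,9):dx=+5,dy=-3->D; (4,5):dx=+7,dy=+7->C; (4,6):dx=+8,dy=+3->C; (4,7):dx=+3,dy=-5->D
  (4,8):dx=-3,dy=+12->D; (4,9):dx=+4,dy=+2->C; (5,6):dx=+1,dy=-4->D; (5,7):dx=-4,dy=-12->C
  (5,8):dx=-10,dy=+5->D; (5,9):dx=-3,dy=-5->C; (6,7):dx=-5,dy=-8->C; (6,8):dx=-11,dy=+9->D
  (6,9):dx=-4,dy=-1->C; (7,8):dx=-6,dy=+17->D; (7,9):dx=+1,dy=+7->C; (8,9):dx=+7,dy=-10->D
Step 2: C = 14, D = 22, total pairs = 36.
Step 3: tau = (C - D)/(n(n-1)/2) = (14 - 22)/36 = -0.222222.
Step 4: Exact two-sided p-value (enumerate n! = 362880 permutations of y under H0): p = 0.476709.
Step 5: alpha = 0.1. fail to reject H0.

tau_b = -0.2222 (C=14, D=22), p = 0.476709, fail to reject H0.


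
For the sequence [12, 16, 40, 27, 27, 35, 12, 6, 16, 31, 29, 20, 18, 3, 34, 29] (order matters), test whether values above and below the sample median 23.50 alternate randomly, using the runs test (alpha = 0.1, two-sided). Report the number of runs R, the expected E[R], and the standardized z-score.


Step 1: Compute median = 23.50; label A = above, B = below.
Labels in order: BBAAAABBBAABBBAA  (n_A = 8, n_B = 8)
Step 2: Count runs R = 6.
Step 3: Under H0 (random ordering), E[R] = 2*n_A*n_B/(n_A+n_B) + 1 = 2*8*8/16 + 1 = 9.0000.
        Var[R] = 2*n_A*n_B*(2*n_A*n_B - n_A - n_B) / ((n_A+n_B)^2 * (n_A+n_B-1)) = 14336/3840 = 3.7333.
        SD[R] = 1.9322.
Step 4: Continuity-corrected z = (R + 0.5 - E[R]) / SD[R] = (6 + 0.5 - 9.0000) / 1.9322 = -1.2939.
Step 5: Two-sided p-value via normal approximation = 2*(1 - Phi(|z|)) = 0.195709.
Step 6: alpha = 0.1. fail to reject H0.

R = 6, z = -1.2939, p = 0.195709, fail to reject H0.


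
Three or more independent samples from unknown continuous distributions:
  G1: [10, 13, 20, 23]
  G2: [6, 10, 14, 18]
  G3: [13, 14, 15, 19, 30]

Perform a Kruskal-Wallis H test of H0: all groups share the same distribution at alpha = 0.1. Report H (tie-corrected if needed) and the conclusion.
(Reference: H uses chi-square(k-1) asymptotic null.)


Step 1: Combine all N = 13 observations and assign midranks.
sorted (value, group, rank): (6,G2,1), (10,G1,2.5), (10,G2,2.5), (13,G1,4.5), (13,G3,4.5), (14,G2,6.5), (14,G3,6.5), (15,G3,8), (18,G2,9), (19,G3,10), (20,G1,11), (23,G1,12), (30,G3,13)
Step 2: Sum ranks within each group.
R_1 = 30 (n_1 = 4)
R_2 = 19 (n_2 = 4)
R_3 = 42 (n_3 = 5)
Step 3: H = 12/(N(N+1)) * sum(R_i^2/n_i) - 3(N+1)
     = 12/(13*14) * (30^2/4 + 19^2/4 + 42^2/5) - 3*14
     = 0.065934 * 668.05 - 42
     = 2.047253.
Step 4: Ties present; correction factor C = 1 - 18/(13^3 - 13) = 0.991758. Corrected H = 2.047253 / 0.991758 = 2.064266.
Step 5: Under H0, H ~ chi^2(2); p-value = 0.356246.
Step 6: alpha = 0.1. fail to reject H0.

H = 2.0643, df = 2, p = 0.356246, fail to reject H0.


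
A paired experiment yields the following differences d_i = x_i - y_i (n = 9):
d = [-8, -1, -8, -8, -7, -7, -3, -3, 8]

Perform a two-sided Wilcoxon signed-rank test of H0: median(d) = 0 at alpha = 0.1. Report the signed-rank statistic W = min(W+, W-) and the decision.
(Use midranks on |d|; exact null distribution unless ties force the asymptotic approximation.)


Step 1: Drop any zero differences (none here) and take |d_i|.
|d| = [8, 1, 8, 8, 7, 7, 3, 3, 8]
Step 2: Midrank |d_i| (ties get averaged ranks).
ranks: |8|->7.5, |1|->1, |8|->7.5, |8|->7.5, |7|->4.5, |7|->4.5, |3|->2.5, |3|->2.5, |8|->7.5
Step 3: Attach original signs; sum ranks with positive sign and with negative sign.
W+ = 7.5 = 7.5
W- = 7.5 + 1 + 7.5 + 7.5 + 4.5 + 4.5 + 2.5 + 2.5 = 37.5
(Check: W+ + W- = 45 should equal n(n+1)/2 = 45.)
Step 4: Test statistic W = min(W+, W-) = 7.5.
Step 5: Ties in |d|, so use the tie-corrected normal approximation.
        E[W] = n(n+1)/4 = 9*10/4 = 22.5.
        Tie groups: |d|=3 (t=2), |d|=7 (t=2), |d|=8 (t=4); sum(t^3 - t) = 72.
        Var[W] = n(n+1)(2n+1)/24 - sum(t^3-t)/48 = 1710/24 - 72/48 = 69.75.
        z = (W - E[W]) / sqrt(Var[W]) = (7.5 - 22.5) / 8.3516 = -1.7961.
        Two-sided p = 2*Phi(z) = 0.072486.
Step 6: alpha = 0.1. reject H0.

W+ = 7.5, W- = 37.5, W = min = 7.5, p = 0.072486, reject H0.


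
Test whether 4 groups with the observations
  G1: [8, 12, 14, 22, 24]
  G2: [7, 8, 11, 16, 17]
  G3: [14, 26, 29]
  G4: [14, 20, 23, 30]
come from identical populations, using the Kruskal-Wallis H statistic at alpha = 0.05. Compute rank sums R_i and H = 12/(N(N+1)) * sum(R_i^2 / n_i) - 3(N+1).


Step 1: Combine all N = 17 observations and assign midranks.
sorted (value, group, rank): (7,G2,1), (8,G1,2.5), (8,G2,2.5), (11,G2,4), (12,G1,5), (14,G1,7), (14,G3,7), (14,G4,7), (16,G2,9), (17,G2,10), (20,G4,11), (22,G1,12), (23,G4,13), (24,G1,14), (26,G3,15), (29,G3,16), (30,G4,17)
Step 2: Sum ranks within each group.
R_1 = 40.5 (n_1 = 5)
R_2 = 26.5 (n_2 = 5)
R_3 = 38 (n_3 = 3)
R_4 = 48 (n_4 = 4)
Step 3: H = 12/(N(N+1)) * sum(R_i^2/n_i) - 3(N+1)
     = 12/(17*18) * (40.5^2/5 + 26.5^2/5 + 38^2/3 + 48^2/4) - 3*18
     = 0.039216 * 1525.83 - 54
     = 5.836601.
Step 4: Ties present; correction factor C = 1 - 30/(17^3 - 17) = 0.993873. Corrected H = 5.836601 / 0.993873 = 5.872585.
Step 5: Under H0, H ~ chi^2(3); p-value = 0.117976.
Step 6: alpha = 0.05. fail to reject H0.

H = 5.8726, df = 3, p = 0.117976, fail to reject H0.


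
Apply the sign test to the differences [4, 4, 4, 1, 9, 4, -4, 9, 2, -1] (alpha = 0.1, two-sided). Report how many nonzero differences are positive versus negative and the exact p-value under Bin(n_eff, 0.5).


Step 1: Discard zero differences. Original n = 10; n_eff = number of nonzero differences = 10.
Nonzero differences (with sign): +4, +4, +4, +1, +9, +4, -4, +9, +2, -1
Step 2: Count signs: positive = 8, negative = 2.
Step 3: Under H0: P(positive) = 0.5, so the number of positives S ~ Bin(10, 0.5).
Step 4: Two-sided exact p-value = sum of Bin(10,0.5) probabilities at or below the observed probability = 0.109375.
Step 5: alpha = 0.1. fail to reject H0.

n_eff = 10, pos = 8, neg = 2, p = 0.109375, fail to reject H0.


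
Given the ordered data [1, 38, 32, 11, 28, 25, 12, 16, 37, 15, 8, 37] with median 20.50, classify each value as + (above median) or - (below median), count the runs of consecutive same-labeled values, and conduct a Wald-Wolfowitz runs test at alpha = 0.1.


Step 1: Compute median = 20.50; label A = above, B = below.
Labels in order: BAABAABBABBA  (n_A = 6, n_B = 6)
Step 2: Count runs R = 8.
Step 3: Under H0 (random ordering), E[R] = 2*n_A*n_B/(n_A+n_B) + 1 = 2*6*6/12 + 1 = 7.0000.
        Var[R] = 2*n_A*n_B*(2*n_A*n_B - n_A - n_B) / ((n_A+n_B)^2 * (n_A+n_B-1)) = 4320/1584 = 2.7273.
        SD[R] = 1.6514.
Step 4: Continuity-corrected z = (R - 0.5 - E[R]) / SD[R] = (8 - 0.5 - 7.0000) / 1.6514 = 0.3028.
Step 5: Two-sided p-value via normal approximation = 2*(1 - Phi(|z|)) = 0.762069.
Step 6: alpha = 0.1. fail to reject H0.

R = 8, z = 0.3028, p = 0.762069, fail to reject H0.


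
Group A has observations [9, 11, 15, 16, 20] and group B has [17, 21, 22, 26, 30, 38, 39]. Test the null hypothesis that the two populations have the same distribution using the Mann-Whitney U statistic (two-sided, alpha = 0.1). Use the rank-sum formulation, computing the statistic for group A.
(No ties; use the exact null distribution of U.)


Step 1: Combine and sort all 12 observations; assign midranks.
sorted (value, group): (9,X), (11,X), (15,X), (16,X), (17,Y), (20,X), (21,Y), (22,Y), (26,Y), (30,Y), (38,Y), (39,Y)
ranks: 9->1, 11->2, 15->3, 16->4, 17->5, 20->6, 21->7, 22->8, 26->9, 30->10, 38->11, 39->12
Step 2: Rank sum for X: R1 = 1 + 2 + 3 + 4 + 6 = 16.
Step 3: U_X = R1 - n1(n1+1)/2 = 16 - 5*6/2 = 16 - 15 = 1.
       U_Y = n1*n2 - U_X = 35 - 1 = 34.
Step 4: No ties, so the exact null distribution of U (based on enumerating the C(12,5) = 792 equally likely rank assignments) gives the two-sided p-value.
Step 5: p-value = 0.005051; compare to alpha = 0.1. reject H0.

U_X = 1, p = 0.005051, reject H0 at alpha = 0.1.


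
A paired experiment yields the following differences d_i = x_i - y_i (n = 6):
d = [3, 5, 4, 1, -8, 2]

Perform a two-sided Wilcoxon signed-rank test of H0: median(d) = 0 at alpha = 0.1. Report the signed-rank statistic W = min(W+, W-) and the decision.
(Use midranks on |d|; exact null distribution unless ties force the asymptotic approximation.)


Step 1: Drop any zero differences (none here) and take |d_i|.
|d| = [3, 5, 4, 1, 8, 2]
Step 2: Midrank |d_i| (ties get averaged ranks).
ranks: |3|->3, |5|->5, |4|->4, |1|->1, |8|->6, |2|->2
Step 3: Attach original signs; sum ranks with positive sign and with negative sign.
W+ = 3 + 5 + 4 + 1 + 2 = 15
W- = 6 = 6
(Check: W+ + W- = 21 should equal n(n+1)/2 = 21.)
Step 4: Test statistic W = min(W+, W-) = 6.
Step 5: No ties, so the exact null distribution over the 2^6 = 64 sign assignments gives the two-sided p-value = 0.437500.
Step 6: alpha = 0.1. fail to reject H0.

W+ = 15, W- = 6, W = min = 6, p = 0.437500, fail to reject H0.


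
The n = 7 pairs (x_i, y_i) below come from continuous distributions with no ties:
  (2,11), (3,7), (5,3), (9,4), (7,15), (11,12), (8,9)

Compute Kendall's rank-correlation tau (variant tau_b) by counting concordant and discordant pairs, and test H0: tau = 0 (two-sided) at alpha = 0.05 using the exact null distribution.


Step 1: Enumerate the 21 unordered pairs (i,j) with i<j and classify each by sign(x_j-x_i) * sign(y_j-y_i).
  (1,2):dx=+1,dy=-4->D; (1,3):dx=+3,dy=-8->D; (1,4):dx=+7,dy=-7->D; (1,5):dx=+5,dy=+4->C
  (1,6):dx=+9,dy=+1->C; (1,7):dx=+6,dy=-2->D; (2,3):dx=+2,dy=-4->D; (2,4):dx=+6,dy=-3->D
  (2,5):dx=+4,dy=+8->C; (2,6):dx=+8,dy=+5->C; (2,7):dx=+5,dy=+2->C; (3,4):dx=+4,dy=+1->C
  (3,5):dx=+2,dy=+12->C; (3,6):dx=+6,dy=+9->C; (3,7):dx=+3,dy=+6->C; (4,5):dx=-2,dy=+11->D
  (4,6):dx=+2,dy=+8->C; (4,7):dx=-1,dy=+5->D; (5,6):dx=+4,dy=-3->D; (5,7):dx=+1,dy=-6->D
  (6,7):dx=-3,dy=-3->C
Step 2: C = 11, D = 10, total pairs = 21.
Step 3: tau = (C - D)/(n(n-1)/2) = (11 - 10)/21 = 0.047619.
Step 4: Exact two-sided p-value (enumerate n! = 5040 permutations of y under H0): p = 1.000000.
Step 5: alpha = 0.05. fail to reject H0.

tau_b = 0.0476 (C=11, D=10), p = 1.000000, fail to reject H0.


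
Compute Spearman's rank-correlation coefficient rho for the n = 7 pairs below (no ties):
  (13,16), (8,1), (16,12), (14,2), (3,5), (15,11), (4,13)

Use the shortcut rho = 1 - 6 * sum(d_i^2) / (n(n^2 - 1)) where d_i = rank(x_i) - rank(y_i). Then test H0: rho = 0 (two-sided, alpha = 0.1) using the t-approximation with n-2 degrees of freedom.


Step 1: Rank x and y separately (midranks; no ties here).
rank(x): 13->4, 8->3, 16->7, 14->5, 3->1, 15->6, 4->2
rank(y): 16->7, 1->1, 12->5, 2->2, 5->3, 11->4, 13->6
Step 2: d_i = R_x(i) - R_y(i); compute d_i^2.
  (4-7)^2=9, (3-1)^2=4, (7-5)^2=4, (5-2)^2=9, (1-3)^2=4, (6-4)^2=4, (2-6)^2=16
sum(d^2) = 50.
Step 3: rho = 1 - 6*50 / (7*(7^2 - 1)) = 1 - 300/336 = 0.107143.
Step 4: Under H0, t = rho * sqrt((n-2)/(1-rho^2)) = 0.2410 ~ t(5).
Step 5: Two-sided p-value from the t-distribution with 5 df = 0.819151.
Step 6: alpha = 0.1. fail to reject H0.

rho = 0.1071, p = 0.819151, fail to reject H0 at alpha = 0.1.


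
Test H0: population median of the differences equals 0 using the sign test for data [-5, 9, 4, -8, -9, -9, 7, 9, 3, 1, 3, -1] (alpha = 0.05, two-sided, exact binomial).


Step 1: Discard zero differences. Original n = 12; n_eff = number of nonzero differences = 12.
Nonzero differences (with sign): -5, +9, +4, -8, -9, -9, +7, +9, +3, +1, +3, -1
Step 2: Count signs: positive = 7, negative = 5.
Step 3: Under H0: P(positive) = 0.5, so the number of positives S ~ Bin(12, 0.5).
Step 4: Two-sided exact p-value = sum of Bin(12,0.5) probabilities at or below the observed probability = 0.774414.
Step 5: alpha = 0.05. fail to reject H0.

n_eff = 12, pos = 7, neg = 5, p = 0.774414, fail to reject H0.


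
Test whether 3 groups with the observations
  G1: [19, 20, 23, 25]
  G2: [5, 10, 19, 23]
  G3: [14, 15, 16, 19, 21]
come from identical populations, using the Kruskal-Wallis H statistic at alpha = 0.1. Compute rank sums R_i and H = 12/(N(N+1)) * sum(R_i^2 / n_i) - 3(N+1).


Step 1: Combine all N = 13 observations and assign midranks.
sorted (value, group, rank): (5,G2,1), (10,G2,2), (14,G3,3), (15,G3,4), (16,G3,5), (19,G1,7), (19,G2,7), (19,G3,7), (20,G1,9), (21,G3,10), (23,G1,11.5), (23,G2,11.5), (25,G1,13)
Step 2: Sum ranks within each group.
R_1 = 40.5 (n_1 = 4)
R_2 = 21.5 (n_2 = 4)
R_3 = 29 (n_3 = 5)
Step 3: H = 12/(N(N+1)) * sum(R_i^2/n_i) - 3(N+1)
     = 12/(13*14) * (40.5^2/4 + 21.5^2/4 + 29^2/5) - 3*14
     = 0.065934 * 693.825 - 42
     = 3.746703.
Step 4: Ties present; correction factor C = 1 - 30/(13^3 - 13) = 0.986264. Corrected H = 3.746703 / 0.986264 = 3.798886.
Step 5: Under H0, H ~ chi^2(2); p-value = 0.149652.
Step 6: alpha = 0.1. fail to reject H0.

H = 3.7989, df = 2, p = 0.149652, fail to reject H0.


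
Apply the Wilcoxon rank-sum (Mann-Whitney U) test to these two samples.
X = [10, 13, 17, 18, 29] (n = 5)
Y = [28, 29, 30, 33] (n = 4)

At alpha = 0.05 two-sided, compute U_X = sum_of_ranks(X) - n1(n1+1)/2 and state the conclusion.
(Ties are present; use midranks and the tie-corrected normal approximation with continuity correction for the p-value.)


Step 1: Combine and sort all 9 observations; assign midranks.
sorted (value, group): (10,X), (13,X), (17,X), (18,X), (28,Y), (29,X), (29,Y), (30,Y), (33,Y)
ranks: 10->1, 13->2, 17->3, 18->4, 28->5, 29->6.5, 29->6.5, 30->8, 33->9
Step 2: Rank sum for X: R1 = 1 + 2 + 3 + 4 + 6.5 = 16.5.
Step 3: U_X = R1 - n1(n1+1)/2 = 16.5 - 5*6/2 = 16.5 - 15 = 1.5.
       U_Y = n1*n2 - U_X = 20 - 1.5 = 18.5.
Step 4: Ties are present, so use the tie-corrected normal approximation (with continuity correction) for the p-value.
Step 5: p-value = 0.049090; compare to alpha = 0.05. reject H0.

U_X = 1.5, p = 0.049090, reject H0 at alpha = 0.05.


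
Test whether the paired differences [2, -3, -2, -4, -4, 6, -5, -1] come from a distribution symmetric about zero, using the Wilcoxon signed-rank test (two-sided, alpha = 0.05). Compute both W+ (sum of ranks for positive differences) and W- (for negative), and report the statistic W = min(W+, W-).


Step 1: Drop any zero differences (none here) and take |d_i|.
|d| = [2, 3, 2, 4, 4, 6, 5, 1]
Step 2: Midrank |d_i| (ties get averaged ranks).
ranks: |2|->2.5, |3|->4, |2|->2.5, |4|->5.5, |4|->5.5, |6|->8, |5|->7, |1|->1
Step 3: Attach original signs; sum ranks with positive sign and with negative sign.
W+ = 2.5 + 8 = 10.5
W- = 4 + 2.5 + 5.5 + 5.5 + 7 + 1 = 25.5
(Check: W+ + W- = 36 should equal n(n+1)/2 = 36.)
Step 4: Test statistic W = min(W+, W-) = 10.5.
Step 5: Ties in |d|, so use the tie-corrected normal approximation.
        E[W] = n(n+1)/4 = 8*9/4 = 18.
        Tie groups: |d|=2 (t=2), |d|=4 (t=2); sum(t^3 - t) = 12.
        Var[W] = n(n+1)(2n+1)/24 - sum(t^3-t)/48 = 1224/24 - 12/48 = 50.75.
        z = (W - E[W]) / sqrt(Var[W]) = (10.5 - 18) / 7.1239 = -1.0528.
        Two-sided p = 2*Phi(z) = 0.292436.
Step 6: alpha = 0.05. fail to reject H0.

W+ = 10.5, W- = 25.5, W = min = 10.5, p = 0.292436, fail to reject H0.


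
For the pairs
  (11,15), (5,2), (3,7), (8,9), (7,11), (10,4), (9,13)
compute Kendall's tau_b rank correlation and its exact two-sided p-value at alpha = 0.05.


Step 1: Enumerate the 21 unordered pairs (i,j) with i<j and classify each by sign(x_j-x_i) * sign(y_j-y_i).
  (1,2):dx=-6,dy=-13->C; (1,3):dx=-8,dy=-8->C; (1,4):dx=-3,dy=-6->C; (1,5):dx=-4,dy=-4->C
  (1,6):dx=-1,dy=-11->C; (1,7):dx=-2,dy=-2->C; (2,3):dx=-2,dy=+5->D; (2,4):dx=+3,dy=+7->C
  (2,5):dx=+2,dy=+9->C; (2,6):dx=+5,dy=+2->C; (2,7):dx=+4,dy=+11->C; (3,4):dx=+5,dy=+2->C
  (3,5):dx=+4,dy=+4->C; (3,6):dx=+7,dy=-3->D; (3,7):dx=+6,dy=+6->C; (4,5):dx=-1,dy=+2->D
  (4,6):dx=+2,dy=-5->D; (4,7):dx=+1,dy=+4->C; (5,6):dx=+3,dy=-7->D; (5,7):dx=+2,dy=+2->C
  (6,7):dx=-1,dy=+9->D
Step 2: C = 15, D = 6, total pairs = 21.
Step 3: tau = (C - D)/(n(n-1)/2) = (15 - 6)/21 = 0.428571.
Step 4: Exact two-sided p-value (enumerate n! = 5040 permutations of y under H0): p = 0.238889.
Step 5: alpha = 0.05. fail to reject H0.

tau_b = 0.4286 (C=15, D=6), p = 0.238889, fail to reject H0.


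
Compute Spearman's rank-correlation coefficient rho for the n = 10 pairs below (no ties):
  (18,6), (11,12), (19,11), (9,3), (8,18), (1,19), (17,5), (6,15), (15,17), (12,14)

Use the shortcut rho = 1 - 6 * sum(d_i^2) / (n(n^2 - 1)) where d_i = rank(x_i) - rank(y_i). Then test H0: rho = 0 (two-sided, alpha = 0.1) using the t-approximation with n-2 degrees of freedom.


Step 1: Rank x and y separately (midranks; no ties here).
rank(x): 18->9, 11->5, 19->10, 9->4, 8->3, 1->1, 17->8, 6->2, 15->7, 12->6
rank(y): 6->3, 12->5, 11->4, 3->1, 18->9, 19->10, 5->2, 15->7, 17->8, 14->6
Step 2: d_i = R_x(i) - R_y(i); compute d_i^2.
  (9-3)^2=36, (5-5)^2=0, (10-4)^2=36, (4-1)^2=9, (3-9)^2=36, (1-10)^2=81, (8-2)^2=36, (2-7)^2=25, (7-8)^2=1, (6-6)^2=0
sum(d^2) = 260.
Step 3: rho = 1 - 6*260 / (10*(10^2 - 1)) = 1 - 1560/990 = -0.575758.
Step 4: Under H0, t = rho * sqrt((n-2)/(1-rho^2)) = -1.9917 ~ t(8).
Step 5: Two-sided p-value from the t-distribution with 8 df = 0.081553.
Step 6: alpha = 0.1. reject H0.

rho = -0.5758, p = 0.081553, reject H0 at alpha = 0.1.


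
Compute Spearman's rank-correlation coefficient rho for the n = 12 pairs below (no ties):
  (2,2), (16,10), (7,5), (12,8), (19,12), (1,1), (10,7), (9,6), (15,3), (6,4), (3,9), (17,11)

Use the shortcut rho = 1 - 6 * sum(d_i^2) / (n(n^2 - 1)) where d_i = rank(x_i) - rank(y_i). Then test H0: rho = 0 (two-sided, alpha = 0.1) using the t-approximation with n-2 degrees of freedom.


Step 1: Rank x and y separately (midranks; no ties here).
rank(x): 2->2, 16->10, 7->5, 12->8, 19->12, 1->1, 10->7, 9->6, 15->9, 6->4, 3->3, 17->11
rank(y): 2->2, 10->10, 5->5, 8->8, 12->12, 1->1, 7->7, 6->6, 3->3, 4->4, 9->9, 11->11
Step 2: d_i = R_x(i) - R_y(i); compute d_i^2.
  (2-2)^2=0, (10-10)^2=0, (5-5)^2=0, (8-8)^2=0, (12-12)^2=0, (1-1)^2=0, (7-7)^2=0, (6-6)^2=0, (9-3)^2=36, (4-4)^2=0, (3-9)^2=36, (11-11)^2=0
sum(d^2) = 72.
Step 3: rho = 1 - 6*72 / (12*(12^2 - 1)) = 1 - 432/1716 = 0.748252.
Step 4: Under H0, t = rho * sqrt((n-2)/(1-rho^2)) = 3.5667 ~ t(10).
Step 5: Two-sided p-value from the t-distribution with 10 df = 0.005124.
Step 6: alpha = 0.1. reject H0.

rho = 0.7483, p = 0.005124, reject H0 at alpha = 0.1.


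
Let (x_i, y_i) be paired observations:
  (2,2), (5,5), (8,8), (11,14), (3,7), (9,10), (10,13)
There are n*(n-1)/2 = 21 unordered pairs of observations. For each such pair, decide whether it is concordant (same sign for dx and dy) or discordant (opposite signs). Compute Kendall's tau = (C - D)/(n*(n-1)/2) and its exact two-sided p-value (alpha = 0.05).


Step 1: Enumerate the 21 unordered pairs (i,j) with i<j and classify each by sign(x_j-x_i) * sign(y_j-y_i).
  (1,2):dx=+3,dy=+3->C; (1,3):dx=+6,dy=+6->C; (1,4):dx=+9,dy=+12->C; (1,5):dx=+1,dy=+5->C
  (1,6):dx=+7,dy=+8->C; (1,7):dx=+8,dy=+11->C; (2,3):dx=+3,dy=+3->C; (2,4):dx=+6,dy=+9->C
  (2,5):dx=-2,dy=+2->D; (2,6):dx=+4,dy=+5->C; (2,7):dx=+5,dy=+8->C; (3,4):dx=+3,dy=+6->C
  (3,5):dx=-5,dy=-1->C; (3,6):dx=+1,dy=+2->C; (3,7):dx=+2,dy=+5->C; (4,5):dx=-8,dy=-7->C
  (4,6):dx=-2,dy=-4->C; (4,7):dx=-1,dy=-1->C; (5,6):dx=+6,dy=+3->C; (5,7):dx=+7,dy=+6->C
  (6,7):dx=+1,dy=+3->C
Step 2: C = 20, D = 1, total pairs = 21.
Step 3: tau = (C - D)/(n(n-1)/2) = (20 - 1)/21 = 0.904762.
Step 4: Exact two-sided p-value (enumerate n! = 5040 permutations of y under H0): p = 0.002778.
Step 5: alpha = 0.05. reject H0.

tau_b = 0.9048 (C=20, D=1), p = 0.002778, reject H0.


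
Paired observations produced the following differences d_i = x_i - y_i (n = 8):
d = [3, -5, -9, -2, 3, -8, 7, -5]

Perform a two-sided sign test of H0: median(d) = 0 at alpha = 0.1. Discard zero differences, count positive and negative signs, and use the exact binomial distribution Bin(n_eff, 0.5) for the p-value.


Step 1: Discard zero differences. Original n = 8; n_eff = number of nonzero differences = 8.
Nonzero differences (with sign): +3, -5, -9, -2, +3, -8, +7, -5
Step 2: Count signs: positive = 3, negative = 5.
Step 3: Under H0: P(positive) = 0.5, so the number of positives S ~ Bin(8, 0.5).
Step 4: Two-sided exact p-value = sum of Bin(8,0.5) probabilities at or below the observed probability = 0.726562.
Step 5: alpha = 0.1. fail to reject H0.

n_eff = 8, pos = 3, neg = 5, p = 0.726562, fail to reject H0.
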